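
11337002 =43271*262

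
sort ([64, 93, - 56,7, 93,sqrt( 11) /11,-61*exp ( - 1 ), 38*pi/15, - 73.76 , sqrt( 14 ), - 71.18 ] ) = [- 73.76, - 71.18, - 56, - 61 * exp( - 1),sqrt (11 )/11, sqrt (14 ), 7, 38 * pi/15,  64, 93,93 ]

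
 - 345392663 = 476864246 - 822256909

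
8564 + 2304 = 10868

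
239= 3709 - 3470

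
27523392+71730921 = 99254313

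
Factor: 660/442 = 2^1*3^1*5^1*11^1*13^( - 1)*17^( - 1 )=330/221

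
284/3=284/3 = 94.67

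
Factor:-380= - 2^2 *5^1*19^1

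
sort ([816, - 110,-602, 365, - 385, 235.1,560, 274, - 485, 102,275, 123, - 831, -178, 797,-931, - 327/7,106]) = [ - 931, - 831, - 602, - 485,-385, - 178, - 110, - 327/7, 102, 106, 123 , 235.1,  274,  275, 365, 560 , 797,816 ]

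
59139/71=832 + 67/71   =  832.94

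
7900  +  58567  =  66467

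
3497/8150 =3497/8150 = 0.43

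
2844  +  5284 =8128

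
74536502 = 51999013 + 22537489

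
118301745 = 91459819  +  26841926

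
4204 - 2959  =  1245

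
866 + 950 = 1816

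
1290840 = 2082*620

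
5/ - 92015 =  - 1 + 18402/18403 = - 0.00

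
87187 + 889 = 88076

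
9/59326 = 9/59326 =0.00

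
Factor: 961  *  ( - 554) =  - 532394 = - 2^1*31^2*277^1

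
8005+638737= 646742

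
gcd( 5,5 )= 5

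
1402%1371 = 31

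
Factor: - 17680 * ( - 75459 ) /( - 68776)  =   - 2^1*3^1*5^1 *13^1*17^1 *8597^( - 1 ) * 25153^1 = - 166764390/8597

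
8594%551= 329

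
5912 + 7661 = 13573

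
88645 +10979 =99624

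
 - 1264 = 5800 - 7064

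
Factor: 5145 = 3^1*5^1*7^3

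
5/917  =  5/917 = 0.01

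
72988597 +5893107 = 78881704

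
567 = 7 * 81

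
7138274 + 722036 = 7860310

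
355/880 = 71/176= 0.40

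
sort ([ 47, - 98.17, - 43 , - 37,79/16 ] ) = [ - 98.17, - 43, - 37, 79/16, 47] 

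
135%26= 5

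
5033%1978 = 1077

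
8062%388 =302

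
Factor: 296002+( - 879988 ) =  - 2^1*3^1*13^1 * 7487^1 = - 583986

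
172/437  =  172/437 = 0.39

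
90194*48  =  4329312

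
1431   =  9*159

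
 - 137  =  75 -212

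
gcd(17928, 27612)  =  36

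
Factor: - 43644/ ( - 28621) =2^2*3^1*3637^1*28621^(  -  1 )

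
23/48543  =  23/48543 =0.00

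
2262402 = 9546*237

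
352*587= 206624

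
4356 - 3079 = 1277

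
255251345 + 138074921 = 393326266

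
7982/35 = 7982/35 = 228.06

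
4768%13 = 10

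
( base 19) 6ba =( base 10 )2385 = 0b100101010001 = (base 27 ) 379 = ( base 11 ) 1879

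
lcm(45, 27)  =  135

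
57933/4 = 57933/4 = 14483.25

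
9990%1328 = 694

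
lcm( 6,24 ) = 24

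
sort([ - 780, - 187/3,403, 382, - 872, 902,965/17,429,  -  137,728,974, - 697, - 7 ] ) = [ - 872, - 780,- 697,-137,  -  187/3, - 7,965/17, 382,403,429, 728,902,974 ] 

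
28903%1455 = 1258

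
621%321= 300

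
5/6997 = 5/6997 = 0.00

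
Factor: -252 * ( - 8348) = 2^4 * 3^2*7^1 * 2087^1 =2103696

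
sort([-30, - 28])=[ - 30, - 28 ]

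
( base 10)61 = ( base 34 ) 1r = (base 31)1U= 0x3D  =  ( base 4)331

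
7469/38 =196 + 21/38 = 196.55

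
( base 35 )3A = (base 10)115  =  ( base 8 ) 163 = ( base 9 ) 137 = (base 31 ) 3M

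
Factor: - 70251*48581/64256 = -3412863831/64256 = - 2^( - 8)*3^1*13^1*37^1*101^1*251^( -1)*23417^1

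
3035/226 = 13 + 97/226 = 13.43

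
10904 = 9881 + 1023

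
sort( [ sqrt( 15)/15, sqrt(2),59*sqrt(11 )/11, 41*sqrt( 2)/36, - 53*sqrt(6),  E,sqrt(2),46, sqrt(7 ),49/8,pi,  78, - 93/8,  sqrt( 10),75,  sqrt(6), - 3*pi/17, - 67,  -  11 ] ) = [ - 53*sqrt( 6), - 67, - 93/8, - 11, - 3*pi/17,sqrt( 15) /15, sqrt(2),sqrt(2),41*sqrt(2)/36,sqrt(6),sqrt(7 ),E,  pi , sqrt( 10),49/8, 59*sqrt ( 11) /11,46,75,78 ]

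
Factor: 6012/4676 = 9/7  =  3^2*7^ ( - 1)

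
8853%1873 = 1361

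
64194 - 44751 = 19443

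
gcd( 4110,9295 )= 5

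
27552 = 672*41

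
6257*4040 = 25278280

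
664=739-75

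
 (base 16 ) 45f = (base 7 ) 3156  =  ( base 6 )5103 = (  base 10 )1119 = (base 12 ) 793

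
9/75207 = 3/25069=0.00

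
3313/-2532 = -3313/2532 = -1.31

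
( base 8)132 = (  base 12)76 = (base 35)2k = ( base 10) 90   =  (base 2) 1011010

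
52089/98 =531 +51/98 = 531.52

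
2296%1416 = 880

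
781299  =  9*86811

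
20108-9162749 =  - 9142641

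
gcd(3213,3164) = 7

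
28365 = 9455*3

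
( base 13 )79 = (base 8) 144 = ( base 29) 3d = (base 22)4C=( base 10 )100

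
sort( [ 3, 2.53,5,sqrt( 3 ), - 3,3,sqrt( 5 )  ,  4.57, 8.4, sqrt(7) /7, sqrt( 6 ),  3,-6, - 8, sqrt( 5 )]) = [ - 8,- 6,  -  3,sqrt(7)/7,sqrt( 3 ), sqrt( 5 ),sqrt(5 ), sqrt(6 ), 2.53,3, 3,3,4.57,5,8.4] 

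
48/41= 48/41 = 1.17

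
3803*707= 2688721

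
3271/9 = 3271/9 = 363.44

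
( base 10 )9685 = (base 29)bes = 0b10010111010101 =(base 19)17fe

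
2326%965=396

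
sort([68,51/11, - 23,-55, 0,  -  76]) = [ - 76, - 55, -23, 0, 51/11,68 ] 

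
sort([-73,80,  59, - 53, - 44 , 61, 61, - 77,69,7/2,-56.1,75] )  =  [  -  77, - 73, -56.1, - 53, - 44,7/2, 59,61, 61, 69,75,80] 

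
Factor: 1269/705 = 3^2*5^( - 1 ) =9/5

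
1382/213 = 6 + 104/213 = 6.49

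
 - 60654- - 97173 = 36519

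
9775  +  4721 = 14496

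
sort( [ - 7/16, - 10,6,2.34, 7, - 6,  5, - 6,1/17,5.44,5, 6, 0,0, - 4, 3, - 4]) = [  -  10 , - 6 , - 6, - 4, - 4, - 7/16,0,0,1/17,2.34,3,5,  5, 5.44, 6, 6,7]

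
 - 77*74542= - 5739734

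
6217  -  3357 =2860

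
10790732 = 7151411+3639321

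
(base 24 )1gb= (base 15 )44B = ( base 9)1288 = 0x3CB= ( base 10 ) 971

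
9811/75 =9811/75 = 130.81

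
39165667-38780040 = 385627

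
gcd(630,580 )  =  10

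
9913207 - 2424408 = 7488799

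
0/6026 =0 = 0.00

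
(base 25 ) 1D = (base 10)38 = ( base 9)42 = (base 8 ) 46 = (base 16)26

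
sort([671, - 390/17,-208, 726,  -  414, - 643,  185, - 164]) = [- 643,- 414, - 208, - 164,- 390/17,185,671,726]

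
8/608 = 1/76= 0.01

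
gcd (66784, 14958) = 2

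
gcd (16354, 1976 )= 26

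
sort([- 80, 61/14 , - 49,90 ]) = [ - 80, - 49 , 61/14, 90]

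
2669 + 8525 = 11194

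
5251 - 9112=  - 3861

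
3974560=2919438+1055122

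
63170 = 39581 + 23589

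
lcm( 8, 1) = 8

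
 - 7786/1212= - 3893/606 = - 6.42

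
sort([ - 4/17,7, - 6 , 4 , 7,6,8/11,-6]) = [ - 6, -6,  -  4/17, 8/11,4, 6 , 7,7]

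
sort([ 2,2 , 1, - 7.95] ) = [ - 7.95,1, 2,2 ] 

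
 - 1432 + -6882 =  - 8314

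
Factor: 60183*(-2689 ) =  - 3^4*743^1*2689^1 = - 161832087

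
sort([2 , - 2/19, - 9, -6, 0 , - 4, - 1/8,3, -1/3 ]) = [ - 9, - 6,- 4, - 1/3, - 1/8, -2/19, 0, 2, 3]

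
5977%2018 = 1941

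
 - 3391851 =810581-4202432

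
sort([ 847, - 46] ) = [ - 46, 847]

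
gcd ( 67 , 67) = 67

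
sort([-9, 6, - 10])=[ - 10, - 9,6]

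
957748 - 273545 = 684203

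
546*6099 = 3330054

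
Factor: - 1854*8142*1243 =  - 2^2* 3^3*11^1*23^1*59^1*103^1*113^1=- 18763418124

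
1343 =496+847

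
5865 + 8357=14222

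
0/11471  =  0 = 0.00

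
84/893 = 84/893 = 0.09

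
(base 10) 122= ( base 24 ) 52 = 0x7a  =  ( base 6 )322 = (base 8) 172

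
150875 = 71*2125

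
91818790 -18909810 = 72908980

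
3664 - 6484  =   - 2820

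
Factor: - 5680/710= -8 = -2^3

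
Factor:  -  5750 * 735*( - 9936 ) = 41992020000 = 2^5*3^4*5^4*7^2*23^2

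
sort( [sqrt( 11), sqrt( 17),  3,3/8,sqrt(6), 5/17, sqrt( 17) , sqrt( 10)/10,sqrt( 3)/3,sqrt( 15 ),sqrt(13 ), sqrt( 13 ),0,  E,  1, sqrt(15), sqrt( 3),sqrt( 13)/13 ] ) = [0,  sqrt( 13)/13,5/17, sqrt( 10)/10, 3/8,sqrt( 3)/3,1, sqrt( 3), sqrt( 6),E,  3, sqrt(11),sqrt ( 13 ), sqrt(13), sqrt( 15),sqrt( 15), sqrt( 17) , sqrt( 17)] 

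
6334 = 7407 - 1073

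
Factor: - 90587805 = -3^1*5^1*7^1*11^1*107^1*733^1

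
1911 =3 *637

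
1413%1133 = 280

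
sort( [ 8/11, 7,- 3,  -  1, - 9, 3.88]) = [ - 9, - 3, - 1, 8/11, 3.88,7 ] 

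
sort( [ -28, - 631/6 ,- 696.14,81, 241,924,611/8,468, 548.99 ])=[- 696.14 ,-631/6, - 28, 611/8,81,241, 468, 548.99 , 924 ]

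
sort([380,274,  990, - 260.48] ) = [ - 260.48, 274,380,990 ]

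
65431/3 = 21810 + 1/3 = 21810.33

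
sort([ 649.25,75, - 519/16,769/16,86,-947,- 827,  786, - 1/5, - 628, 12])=[ - 947 , - 827, - 628, - 519/16  , - 1/5,12,769/16,75, 86,  649.25 , 786] 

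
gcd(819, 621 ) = 9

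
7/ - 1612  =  -7/1612= - 0.00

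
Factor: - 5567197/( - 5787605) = 5^( -1)*23^( - 1)*31^1*47^1*59^( - 1 )*853^( - 1)*3821^1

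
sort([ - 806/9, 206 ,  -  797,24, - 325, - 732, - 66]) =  [ - 797, - 732,-325, - 806/9, - 66,  24,206]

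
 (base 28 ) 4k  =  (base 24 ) 5C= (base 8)204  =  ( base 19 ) 6I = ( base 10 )132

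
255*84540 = 21557700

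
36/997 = 36/997 = 0.04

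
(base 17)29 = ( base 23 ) 1K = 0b101011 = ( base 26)1H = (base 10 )43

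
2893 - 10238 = - 7345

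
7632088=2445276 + 5186812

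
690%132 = 30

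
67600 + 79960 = 147560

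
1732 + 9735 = 11467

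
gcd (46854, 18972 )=18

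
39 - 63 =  - 24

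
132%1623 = 132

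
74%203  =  74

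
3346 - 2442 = 904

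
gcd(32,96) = 32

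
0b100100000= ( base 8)440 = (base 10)288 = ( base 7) 561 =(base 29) 9r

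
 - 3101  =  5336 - 8437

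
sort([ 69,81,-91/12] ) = [-91/12, 69,81 ]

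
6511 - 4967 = 1544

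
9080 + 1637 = 10717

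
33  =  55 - 22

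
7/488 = 7/488 =0.01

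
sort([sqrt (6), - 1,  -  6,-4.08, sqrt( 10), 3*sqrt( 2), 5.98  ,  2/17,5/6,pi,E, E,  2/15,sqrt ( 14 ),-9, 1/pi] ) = [- 9,-6, - 4.08,-1, 2/17,2/15 , 1/pi,5/6, sqrt(6 ), E, E,pi,sqrt( 10 ), sqrt (14), 3*sqrt( 2),5.98 ] 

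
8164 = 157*52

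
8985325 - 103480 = 8881845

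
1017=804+213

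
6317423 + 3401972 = 9719395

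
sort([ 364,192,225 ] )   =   [ 192,225,364 ]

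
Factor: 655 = 5^1*131^1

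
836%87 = 53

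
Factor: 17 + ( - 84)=  -  67 = - 67^1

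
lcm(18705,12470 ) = 37410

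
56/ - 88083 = - 56/88083= -0.00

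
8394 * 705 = 5917770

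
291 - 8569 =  - 8278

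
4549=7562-3013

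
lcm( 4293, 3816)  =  34344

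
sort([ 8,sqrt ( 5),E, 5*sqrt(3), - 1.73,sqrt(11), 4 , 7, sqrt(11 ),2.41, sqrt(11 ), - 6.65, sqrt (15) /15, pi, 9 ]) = [  -  6.65 , - 1.73, sqrt(15)/15 , sqrt(5 ),2.41,E,pi, sqrt( 11), sqrt ( 11), sqrt ( 11),4, 7, 8, 5 *sqrt( 3)  ,  9 ] 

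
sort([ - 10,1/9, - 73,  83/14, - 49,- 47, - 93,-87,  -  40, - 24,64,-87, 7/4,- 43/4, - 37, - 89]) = [ - 93, - 89 , - 87, - 87,  -  73, - 49, - 47 , - 40, - 37, - 24, - 43/4, - 10, 1/9,7/4, 83/14,64]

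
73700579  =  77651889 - 3951310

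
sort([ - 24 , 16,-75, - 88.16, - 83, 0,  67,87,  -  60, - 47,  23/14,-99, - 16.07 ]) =[ - 99, - 88.16, - 83, -75, - 60, - 47, - 24,-16.07,0, 23/14, 16, 67,87]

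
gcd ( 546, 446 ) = 2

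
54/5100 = 9/850 = 0.01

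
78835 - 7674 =71161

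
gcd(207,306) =9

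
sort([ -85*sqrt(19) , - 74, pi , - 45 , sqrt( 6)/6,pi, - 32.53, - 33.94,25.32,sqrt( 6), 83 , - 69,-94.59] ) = [ - 85*sqrt( 19), - 94.59,- 74, - 69, - 45, - 33.94, - 32.53,sqrt(6) /6,sqrt(6 ),pi, pi,  25.32,83]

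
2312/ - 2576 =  - 289/322 = -  0.90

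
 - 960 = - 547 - 413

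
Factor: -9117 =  - 3^2 * 1013^1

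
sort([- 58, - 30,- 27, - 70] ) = [ - 70, - 58, - 30, - 27]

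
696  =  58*12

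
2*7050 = 14100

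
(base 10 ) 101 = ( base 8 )145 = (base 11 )92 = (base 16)65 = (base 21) 4h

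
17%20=17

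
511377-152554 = 358823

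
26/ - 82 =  - 13/41 = - 0.32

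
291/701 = 291/701 = 0.42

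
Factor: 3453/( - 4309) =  - 3^1* 31^( - 1)*139^( - 1) * 1151^1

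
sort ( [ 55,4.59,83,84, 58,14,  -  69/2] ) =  [  -  69/2,4.59, 14 , 55,58, 83,84]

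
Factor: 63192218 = 2^1 * 29^1*53^1 *61^1*337^1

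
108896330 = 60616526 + 48279804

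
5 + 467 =472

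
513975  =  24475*21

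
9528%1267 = 659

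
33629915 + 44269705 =77899620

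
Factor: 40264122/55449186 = 6710687/9241531 = 13^( - 1)*23^1*29^1  *10061^1*710887^( - 1)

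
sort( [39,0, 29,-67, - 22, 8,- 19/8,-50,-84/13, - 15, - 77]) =[ - 77, - 67, - 50, - 22, - 15,  -  84/13, - 19/8, 0, 8, 29,  39 ] 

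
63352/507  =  63352/507=124.95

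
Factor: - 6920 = -2^3* 5^1*173^1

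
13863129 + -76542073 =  - 62678944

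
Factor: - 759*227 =-3^1 *11^1 * 23^1*227^1 = - 172293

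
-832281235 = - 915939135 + 83657900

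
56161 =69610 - 13449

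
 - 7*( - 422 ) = 2954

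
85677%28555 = 12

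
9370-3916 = 5454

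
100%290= 100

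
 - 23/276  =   - 1+11/12= - 0.08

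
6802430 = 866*7855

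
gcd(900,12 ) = 12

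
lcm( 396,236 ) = 23364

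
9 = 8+1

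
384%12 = 0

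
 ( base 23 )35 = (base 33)28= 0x4A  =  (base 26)2M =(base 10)74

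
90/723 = 30/241 = 0.12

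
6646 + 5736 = 12382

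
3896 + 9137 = 13033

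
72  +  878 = 950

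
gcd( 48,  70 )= 2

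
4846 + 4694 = 9540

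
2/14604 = 1/7302 = 0.00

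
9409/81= 116  +  13/81 = 116.16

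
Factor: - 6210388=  - 2^2*1552597^1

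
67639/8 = 8454 + 7/8 = 8454.88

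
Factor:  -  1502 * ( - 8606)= 12926212 = 2^2*13^1 * 331^1*751^1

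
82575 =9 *9175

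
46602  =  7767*6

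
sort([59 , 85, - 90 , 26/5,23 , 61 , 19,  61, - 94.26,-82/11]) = [ - 94.26, - 90, - 82/11,  26/5, 19,23, 59,61, 61,  85]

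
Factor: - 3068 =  - 2^2*13^1*59^1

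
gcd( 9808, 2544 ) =16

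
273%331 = 273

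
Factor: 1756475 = 5^2*7^1*10037^1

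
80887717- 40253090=40634627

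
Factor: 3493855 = 5^1 *31^1*22541^1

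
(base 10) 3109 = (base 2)110000100101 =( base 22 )697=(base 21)711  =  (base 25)4O9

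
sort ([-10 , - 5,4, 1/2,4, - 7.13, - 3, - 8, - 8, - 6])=[ -10, - 8,  -  8, - 7.13 , - 6, - 5, - 3, 1/2,4,4 ] 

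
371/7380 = 371/7380 = 0.05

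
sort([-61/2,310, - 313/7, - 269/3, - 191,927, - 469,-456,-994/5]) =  [ - 469 , - 456, - 994/5, - 191, - 269/3 , - 313/7, - 61/2,  310,927]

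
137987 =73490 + 64497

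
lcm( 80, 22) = 880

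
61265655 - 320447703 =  -259182048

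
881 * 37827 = 33325587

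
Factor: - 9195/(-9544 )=2^( -3)*3^1*5^1* 613^1*1193^ (  -  1 )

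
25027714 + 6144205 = 31171919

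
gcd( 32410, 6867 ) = 7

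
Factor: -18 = - 2^1*3^2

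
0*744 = 0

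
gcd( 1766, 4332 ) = 2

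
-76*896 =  - 68096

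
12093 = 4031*3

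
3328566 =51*65266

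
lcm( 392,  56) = 392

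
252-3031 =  - 2779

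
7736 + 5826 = 13562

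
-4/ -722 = 2/361 = 0.01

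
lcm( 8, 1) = 8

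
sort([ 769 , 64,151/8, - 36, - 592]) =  [ - 592,-36,151/8, 64, 769 ]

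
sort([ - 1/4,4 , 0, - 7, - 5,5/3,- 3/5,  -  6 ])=[ - 7, - 6, - 5  , - 3/5, - 1/4,  0,5/3, 4]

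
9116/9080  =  1 + 9/2270= 1.00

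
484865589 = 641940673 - 157075084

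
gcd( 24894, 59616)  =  54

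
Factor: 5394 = 2^1*3^1* 29^1*31^1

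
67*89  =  5963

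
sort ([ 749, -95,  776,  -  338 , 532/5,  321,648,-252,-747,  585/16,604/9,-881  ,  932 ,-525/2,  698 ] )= [-881,-747, - 338, - 525/2, - 252, - 95,  585/16 , 604/9, 532/5,  321,648,  698,  749, 776,932]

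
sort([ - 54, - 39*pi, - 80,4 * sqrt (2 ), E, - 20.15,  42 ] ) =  [ - 39*pi, - 80, - 54, - 20.15, E,4*sqrt ( 2 ),  42 ]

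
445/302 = 445/302 = 1.47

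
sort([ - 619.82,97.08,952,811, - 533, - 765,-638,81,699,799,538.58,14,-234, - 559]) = [ - 765, - 638, - 619.82, - 559, - 533, - 234, 14,  81, 97.08,538.58 , 699, 799, 811 , 952]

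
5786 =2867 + 2919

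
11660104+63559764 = 75219868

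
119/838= 119/838=0.14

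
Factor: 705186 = 2^1 * 3^5*1451^1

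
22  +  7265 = 7287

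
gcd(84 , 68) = 4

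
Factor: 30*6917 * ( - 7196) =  - 1493241960 = -2^3*3^1*5^1*7^1*257^1 *6917^1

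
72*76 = 5472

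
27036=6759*4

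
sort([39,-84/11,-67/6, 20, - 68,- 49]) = [ - 68, - 49 , - 67/6, - 84/11,  20, 39]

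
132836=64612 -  - 68224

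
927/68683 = 927/68683=0.01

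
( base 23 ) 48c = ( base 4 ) 210020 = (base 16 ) 908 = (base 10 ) 2312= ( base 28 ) 2qg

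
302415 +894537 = 1196952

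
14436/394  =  36+126/197 = 36.64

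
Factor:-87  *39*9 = - 30537 = -3^4*13^1 *29^1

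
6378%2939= 500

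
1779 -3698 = -1919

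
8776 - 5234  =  3542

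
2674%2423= 251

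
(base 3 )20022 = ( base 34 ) 50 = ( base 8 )252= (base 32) 5a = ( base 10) 170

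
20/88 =5/22 = 0.23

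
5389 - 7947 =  - 2558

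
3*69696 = 209088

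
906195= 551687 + 354508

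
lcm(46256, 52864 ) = 370048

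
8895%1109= 23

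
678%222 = 12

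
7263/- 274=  -27 + 135/274 = - 26.51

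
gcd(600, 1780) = 20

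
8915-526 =8389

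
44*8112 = 356928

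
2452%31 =3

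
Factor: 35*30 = 1050 =2^1*3^1 *5^2*7^1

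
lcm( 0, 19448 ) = 0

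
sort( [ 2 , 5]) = [ 2,5]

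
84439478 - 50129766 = 34309712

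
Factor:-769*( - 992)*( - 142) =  - 2^6*31^1*71^1 * 769^1 = -108324416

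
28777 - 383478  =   - 354701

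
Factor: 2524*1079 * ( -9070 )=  - 2^3*5^1*13^1*83^1*631^1*907^1 = - 24701201720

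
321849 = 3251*99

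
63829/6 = 10638 + 1/6= 10638.17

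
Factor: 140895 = 3^2*5^1*31^1 *101^1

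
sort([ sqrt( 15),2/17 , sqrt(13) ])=[ 2/17, sqrt(13), sqrt( 15)]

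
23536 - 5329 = 18207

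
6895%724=379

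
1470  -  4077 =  - 2607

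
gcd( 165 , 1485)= 165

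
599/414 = 1+185/414= 1.45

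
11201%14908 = 11201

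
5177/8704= 5177/8704  =  0.59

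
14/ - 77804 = -7/38902 = -0.00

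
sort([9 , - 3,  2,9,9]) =[ - 3,2,9,  9,9 ] 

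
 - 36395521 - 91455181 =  - 127850702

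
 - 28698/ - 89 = 28698/89 = 322.45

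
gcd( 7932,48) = 12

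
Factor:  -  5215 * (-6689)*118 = 2^1  *5^1*7^1*59^1* 149^1*6689^1 = 4116209930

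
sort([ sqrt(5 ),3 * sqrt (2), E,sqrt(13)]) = [ sqrt(5), E, sqrt( 13),3*sqrt(2)]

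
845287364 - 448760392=396526972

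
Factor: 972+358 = 1330 = 2^1*5^1*7^1 * 19^1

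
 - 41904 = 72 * (-582 )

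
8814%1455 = 84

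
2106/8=1053/4=263.25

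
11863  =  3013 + 8850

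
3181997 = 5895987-2713990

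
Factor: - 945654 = -2^1*3^1*397^2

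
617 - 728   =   - 111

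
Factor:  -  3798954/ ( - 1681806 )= 3^2*7^ (  -  1 )*23^(- 1 )*1741^( - 1 )*70351^1 = 633159/280301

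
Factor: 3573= 3^2*397^1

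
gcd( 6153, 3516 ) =879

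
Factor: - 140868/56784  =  -2^(  -  2)*3^1*13^(-1)*43^1  =  -129/52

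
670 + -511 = 159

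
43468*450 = 19560600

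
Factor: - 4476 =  - 2^2*3^1*373^1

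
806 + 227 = 1033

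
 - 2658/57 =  - 47 + 7/19 = -  46.63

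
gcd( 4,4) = 4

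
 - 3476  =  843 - 4319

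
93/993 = 31/331 = 0.09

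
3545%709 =0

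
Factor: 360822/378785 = 2^1*3^1 * 5^ (-1)*7^1*11^1*97^( - 1) = 462/485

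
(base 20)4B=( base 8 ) 133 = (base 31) 2t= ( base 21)47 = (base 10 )91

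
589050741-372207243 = 216843498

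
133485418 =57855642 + 75629776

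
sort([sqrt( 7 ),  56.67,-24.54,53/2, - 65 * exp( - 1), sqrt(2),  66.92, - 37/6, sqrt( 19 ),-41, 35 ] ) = [ - 41,-24.54,-65 *exp( - 1 ), - 37/6, sqrt( 2), sqrt( 7 ),sqrt(19 ), 53/2,35,56.67,66.92]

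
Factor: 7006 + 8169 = 15175 = 5^2*607^1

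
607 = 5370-4763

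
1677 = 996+681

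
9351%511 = 153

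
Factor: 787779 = 3^3*163^1*179^1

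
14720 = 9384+5336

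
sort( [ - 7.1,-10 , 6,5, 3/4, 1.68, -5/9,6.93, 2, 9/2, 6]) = [ - 10, -7.1, -5/9, 3/4, 1.68, 2, 9/2,5, 6, 6, 6.93 ]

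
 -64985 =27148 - 92133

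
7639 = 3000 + 4639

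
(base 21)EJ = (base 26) C1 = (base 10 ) 313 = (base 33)9G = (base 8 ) 471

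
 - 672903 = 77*( - 8739)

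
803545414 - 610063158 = 193482256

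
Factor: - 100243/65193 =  -143/93 = - 3^(-1 ) * 11^1 * 13^1*31^ ( - 1)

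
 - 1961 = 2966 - 4927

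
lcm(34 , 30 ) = 510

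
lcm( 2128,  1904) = 36176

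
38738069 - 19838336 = 18899733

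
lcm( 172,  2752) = 2752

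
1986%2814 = 1986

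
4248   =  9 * 472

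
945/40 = 23+5/8 = 23.62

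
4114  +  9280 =13394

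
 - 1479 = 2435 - 3914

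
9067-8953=114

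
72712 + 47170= 119882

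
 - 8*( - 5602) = 44816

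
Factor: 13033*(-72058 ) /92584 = -469565957/46292 = - 2^( - 2 )*7^1*71^(-1 )*163^(-1 )*5147^1*13033^1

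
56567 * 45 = 2545515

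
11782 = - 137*(-86)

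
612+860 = 1472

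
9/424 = 9/424= 0.02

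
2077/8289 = 2077/8289  =  0.25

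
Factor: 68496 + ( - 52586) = 2^1*5^1*37^1*43^1 = 15910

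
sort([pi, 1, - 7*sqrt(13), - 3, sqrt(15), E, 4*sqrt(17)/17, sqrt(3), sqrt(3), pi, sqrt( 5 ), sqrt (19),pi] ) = [  -  7*  sqrt( 13 ), - 3, 4*sqrt(17) /17,1,sqrt( 3) , sqrt(3),sqrt(5),  E, pi,pi, pi, sqrt(15), sqrt ( 19) ] 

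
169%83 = 3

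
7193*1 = 7193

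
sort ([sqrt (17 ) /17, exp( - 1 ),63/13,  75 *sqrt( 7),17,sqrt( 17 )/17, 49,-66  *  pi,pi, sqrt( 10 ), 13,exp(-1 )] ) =[ - 66*pi , sqrt ( 17)/17, sqrt( 17)/17,exp( - 1),  exp( - 1 ), pi, sqrt(10),  63/13,  13, 17,49, 75 * sqrt( 7) ]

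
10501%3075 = 1276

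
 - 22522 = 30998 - 53520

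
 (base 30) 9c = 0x11A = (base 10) 282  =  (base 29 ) 9l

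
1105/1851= 1105/1851  =  0.60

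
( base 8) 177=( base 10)127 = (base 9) 151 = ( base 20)67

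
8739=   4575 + 4164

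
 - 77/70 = -2  +  9/10 = -1.10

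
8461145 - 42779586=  - 34318441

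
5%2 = 1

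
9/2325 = 3/775=0.00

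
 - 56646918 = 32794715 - 89441633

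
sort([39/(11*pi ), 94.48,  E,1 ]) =[1, 39/(11*pi), E, 94.48 ]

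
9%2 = 1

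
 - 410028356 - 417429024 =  - 827457380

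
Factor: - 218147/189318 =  - 961/834 =-2^( - 1 )*3^( - 1)*31^2 * 139^( - 1)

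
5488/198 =27 + 71/99 = 27.72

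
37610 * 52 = 1955720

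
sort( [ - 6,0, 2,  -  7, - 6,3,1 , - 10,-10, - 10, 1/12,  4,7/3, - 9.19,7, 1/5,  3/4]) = [ - 10,-10, - 10, - 9.19, - 7, - 6,-6,0, 1/12,1/5,3/4,1, 2,7/3, 3, 4,7]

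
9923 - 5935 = 3988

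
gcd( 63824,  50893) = 1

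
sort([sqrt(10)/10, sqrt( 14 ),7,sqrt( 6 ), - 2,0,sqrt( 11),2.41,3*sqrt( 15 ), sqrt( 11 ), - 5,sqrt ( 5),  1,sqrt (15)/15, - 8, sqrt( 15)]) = [-8, - 5, - 2,0,sqrt( 15 )/15,sqrt ( 10 ) /10,1,  sqrt(5) , 2.41,sqrt( 6),sqrt( 11),sqrt( 11 ), sqrt(14 ),sqrt (15 ) , 7 , 3*sqrt( 15 )]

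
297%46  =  21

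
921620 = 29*31780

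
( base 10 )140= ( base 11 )118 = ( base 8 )214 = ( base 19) 77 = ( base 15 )95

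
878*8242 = 7236476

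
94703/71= 1333+60/71=1333.85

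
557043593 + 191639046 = 748682639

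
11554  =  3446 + 8108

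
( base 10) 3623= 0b111000100111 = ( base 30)40N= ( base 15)1118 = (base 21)84b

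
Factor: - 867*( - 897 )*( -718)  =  -2^1 * 3^2*13^1*17^2*23^1*359^1 = -558387882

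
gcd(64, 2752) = 64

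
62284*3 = 186852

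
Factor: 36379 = 7^1*5197^1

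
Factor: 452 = 2^2  *  113^1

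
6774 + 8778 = 15552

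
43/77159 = 43/77159 = 0.00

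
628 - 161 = 467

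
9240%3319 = 2602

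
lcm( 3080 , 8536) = 298760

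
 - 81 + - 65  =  -146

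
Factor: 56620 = 2^2*5^1*19^1*149^1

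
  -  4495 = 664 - 5159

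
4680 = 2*2340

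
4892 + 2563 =7455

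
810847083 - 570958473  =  239888610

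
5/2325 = 1/465 = 0.00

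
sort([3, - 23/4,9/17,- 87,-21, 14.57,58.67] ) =[ - 87, - 21, -23/4,9/17 , 3,14.57,58.67 ]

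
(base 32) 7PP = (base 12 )4761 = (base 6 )101001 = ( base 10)7993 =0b1111100111001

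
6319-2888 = 3431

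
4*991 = 3964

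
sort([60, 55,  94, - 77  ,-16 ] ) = [ - 77, - 16,55, 60 , 94 ]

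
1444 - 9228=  - 7784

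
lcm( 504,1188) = 16632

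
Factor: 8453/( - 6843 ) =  - 3^( -1)*79^1 *107^1*2281^( - 1)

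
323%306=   17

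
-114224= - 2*57112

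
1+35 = 36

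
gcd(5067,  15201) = 5067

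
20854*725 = 15119150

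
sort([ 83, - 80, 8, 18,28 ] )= [-80, 8 , 18  ,  28,83]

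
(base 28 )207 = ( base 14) 807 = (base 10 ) 1575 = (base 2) 11000100111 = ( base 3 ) 2011100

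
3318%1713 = 1605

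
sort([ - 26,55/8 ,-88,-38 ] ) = [-88,- 38,  -  26, 55/8]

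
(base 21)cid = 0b1011000110011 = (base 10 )5683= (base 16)1633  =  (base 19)fe2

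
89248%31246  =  26756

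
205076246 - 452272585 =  - 247196339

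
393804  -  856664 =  - 462860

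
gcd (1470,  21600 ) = 30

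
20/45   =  4/9 = 0.44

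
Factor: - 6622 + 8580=2^1 * 11^1 * 89^1 = 1958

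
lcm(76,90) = 3420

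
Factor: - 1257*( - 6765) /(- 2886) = - 2^( - 1)*3^1*5^1*11^1*13^(-1) * 37^( - 1)  *41^1*419^1= -2834535/962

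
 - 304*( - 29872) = 9081088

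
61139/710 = 61139/710= 86.11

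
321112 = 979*328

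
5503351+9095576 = 14598927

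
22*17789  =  391358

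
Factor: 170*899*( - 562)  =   - 2^2 *5^1* 17^1*29^1 * 31^1* 281^1  =  - 85890460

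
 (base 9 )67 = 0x3d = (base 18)37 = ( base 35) 1Q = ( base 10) 61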